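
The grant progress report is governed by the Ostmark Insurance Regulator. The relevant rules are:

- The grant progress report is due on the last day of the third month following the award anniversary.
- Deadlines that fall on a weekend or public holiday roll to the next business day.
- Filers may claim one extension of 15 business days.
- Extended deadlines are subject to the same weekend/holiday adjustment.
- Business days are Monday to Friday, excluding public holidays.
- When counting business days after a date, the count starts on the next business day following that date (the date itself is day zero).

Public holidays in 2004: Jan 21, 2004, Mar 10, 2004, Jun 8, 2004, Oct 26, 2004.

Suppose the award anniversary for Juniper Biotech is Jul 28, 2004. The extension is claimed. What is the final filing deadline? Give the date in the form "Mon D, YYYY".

3 months after Jul 28, 2004 falls in October 2004; the last day of that month is Oct 31, 2004.
Oct 31, 2004 falls on a Sunday. Rolling to the next business day gives Nov 1, 2004, a Monday.
Counting 15 further business days from Nov 1, 2004 reaches Nov 22, 2004.
Nov 22, 2004 (Monday) is already a business day.
Final deadline: Nov 22, 2004.

Nov 22, 2004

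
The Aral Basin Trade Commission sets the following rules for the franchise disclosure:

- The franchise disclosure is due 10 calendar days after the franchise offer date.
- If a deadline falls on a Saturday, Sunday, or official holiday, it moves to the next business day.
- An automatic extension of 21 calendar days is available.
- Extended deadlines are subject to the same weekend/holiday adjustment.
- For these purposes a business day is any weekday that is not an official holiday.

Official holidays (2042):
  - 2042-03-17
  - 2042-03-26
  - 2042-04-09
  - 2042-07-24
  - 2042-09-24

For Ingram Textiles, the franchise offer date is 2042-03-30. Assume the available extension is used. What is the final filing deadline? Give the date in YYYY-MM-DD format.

2042-05-01

Trigger date 2042-03-30 + 10 calendar days = 2042-04-09.
2042-04-09 is a listed holiday; the next business day is 2042-04-10 (Thursday).
Add the 21 calendar-day extension to 2042-04-10: 2042-05-01.
Since 2042-05-01 is a Thursday and not a holiday, the date is unchanged.
So the filing is due 2042-05-01.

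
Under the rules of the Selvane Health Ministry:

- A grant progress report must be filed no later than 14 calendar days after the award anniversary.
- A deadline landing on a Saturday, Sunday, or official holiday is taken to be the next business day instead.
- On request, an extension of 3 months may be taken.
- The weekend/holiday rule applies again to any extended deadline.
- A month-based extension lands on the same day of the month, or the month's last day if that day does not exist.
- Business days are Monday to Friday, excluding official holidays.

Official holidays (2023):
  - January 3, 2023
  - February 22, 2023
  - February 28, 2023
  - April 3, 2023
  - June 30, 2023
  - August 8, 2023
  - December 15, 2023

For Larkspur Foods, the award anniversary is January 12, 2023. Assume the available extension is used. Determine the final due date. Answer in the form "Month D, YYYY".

14 calendar days after January 12, 2023 is January 26, 2023.
January 26, 2023 (Thursday) is already a business day.
Add 3 months to January 26, 2023: April 26, 2023.
Since April 26, 2023 is a Wednesday and not a holiday, the date is unchanged.
Final deadline: April 26, 2023.

April 26, 2023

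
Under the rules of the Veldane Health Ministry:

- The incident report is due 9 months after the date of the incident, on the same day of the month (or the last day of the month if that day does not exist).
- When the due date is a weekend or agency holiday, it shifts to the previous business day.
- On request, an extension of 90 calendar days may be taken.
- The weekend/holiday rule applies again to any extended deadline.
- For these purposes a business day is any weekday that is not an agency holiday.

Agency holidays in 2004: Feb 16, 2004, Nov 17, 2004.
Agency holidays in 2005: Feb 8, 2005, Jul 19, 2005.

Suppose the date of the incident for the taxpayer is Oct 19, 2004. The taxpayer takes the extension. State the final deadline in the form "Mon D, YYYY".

Oct 14, 2005

9 months from Oct 19, 2004 is Jul 19, 2005.
Because Jul 19, 2005 is a listed holiday, the deadline becomes Jul 18, 2005 (Monday).
With the 90-day extension, Jul 18, 2005 becomes Oct 16, 2005.
Oct 16, 2005 falls on a Sunday. Rolling to the preceding business day gives Oct 14, 2005, a Friday.
So the filing is due Oct 14, 2005.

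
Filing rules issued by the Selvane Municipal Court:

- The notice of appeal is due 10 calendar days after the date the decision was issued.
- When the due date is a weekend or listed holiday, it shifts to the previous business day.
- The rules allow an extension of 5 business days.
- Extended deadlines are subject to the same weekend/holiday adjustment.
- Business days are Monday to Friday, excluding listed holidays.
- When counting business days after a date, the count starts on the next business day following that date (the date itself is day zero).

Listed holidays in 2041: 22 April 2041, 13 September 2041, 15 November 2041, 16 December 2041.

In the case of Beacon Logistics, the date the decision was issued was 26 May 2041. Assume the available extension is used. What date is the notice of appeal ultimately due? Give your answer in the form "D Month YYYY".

10 calendar days after 26 May 2041 is 5 June 2041.
Since 5 June 2041 is a Wednesday and not a holiday, the date is unchanged.
Counting 5 further business days from 5 June 2041 reaches 12 June 2041.
12 June 2041 falls on a Wednesday, which is a business day, so no adjustment is needed.
Deadline: 12 June 2041.

12 June 2041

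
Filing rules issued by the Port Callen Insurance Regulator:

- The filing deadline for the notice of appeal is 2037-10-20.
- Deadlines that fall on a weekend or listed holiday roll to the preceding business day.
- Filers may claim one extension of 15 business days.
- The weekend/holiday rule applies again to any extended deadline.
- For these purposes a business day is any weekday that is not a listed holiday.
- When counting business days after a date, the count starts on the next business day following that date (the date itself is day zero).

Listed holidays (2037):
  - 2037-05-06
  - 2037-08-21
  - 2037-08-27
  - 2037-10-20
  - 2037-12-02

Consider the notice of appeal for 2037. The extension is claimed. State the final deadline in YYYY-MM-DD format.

2037-11-10

Start from the fixed due date, 2037-10-20.
2037-10-20 is a listed holiday, so it moves to the preceding business day, 2037-10-19 (Monday).
Counting 15 further business days from 2037-10-19 reaches 2037-11-10.
2037-11-10 is a Tuesday and not a listed holiday, so it stands.
So the filing is due 2037-11-10.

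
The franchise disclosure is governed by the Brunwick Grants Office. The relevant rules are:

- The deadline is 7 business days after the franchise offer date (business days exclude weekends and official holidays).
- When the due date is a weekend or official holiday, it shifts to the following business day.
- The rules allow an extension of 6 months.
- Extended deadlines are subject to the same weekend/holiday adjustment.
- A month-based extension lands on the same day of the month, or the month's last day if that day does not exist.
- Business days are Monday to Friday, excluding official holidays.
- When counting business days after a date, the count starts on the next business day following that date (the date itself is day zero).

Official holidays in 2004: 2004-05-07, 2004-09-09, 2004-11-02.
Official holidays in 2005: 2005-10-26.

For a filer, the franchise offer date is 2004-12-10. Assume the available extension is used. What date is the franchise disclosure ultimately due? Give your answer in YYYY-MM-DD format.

2005-06-21

7 business days after 2004-12-10, excluding weekends and holidays, is 2004-12-21.
Since 2004-12-21 is a Tuesday and not a holiday, the date is unchanged.
The 6 months extension carries 2004-12-21 to 2005-06-21.
2005-06-21 is a Tuesday and not a listed holiday, so it stands.
The final due date is 2005-06-21.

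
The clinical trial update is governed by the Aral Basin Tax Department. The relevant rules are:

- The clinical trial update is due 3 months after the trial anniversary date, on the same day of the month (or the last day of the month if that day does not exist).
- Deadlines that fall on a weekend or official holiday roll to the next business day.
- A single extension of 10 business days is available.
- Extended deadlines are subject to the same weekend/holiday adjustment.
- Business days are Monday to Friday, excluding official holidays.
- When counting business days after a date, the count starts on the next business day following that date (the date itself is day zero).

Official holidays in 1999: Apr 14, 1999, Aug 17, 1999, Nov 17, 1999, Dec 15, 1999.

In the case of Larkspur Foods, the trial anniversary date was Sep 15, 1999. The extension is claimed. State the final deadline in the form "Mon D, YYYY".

Dec 30, 1999

3 months after Sep 15, 1999, on the same day of the month, is Dec 15, 1999.
Dec 15, 1999 is a listed holiday, so it moves to the next business day, Dec 16, 1999 (Thursday).
The 10-business-day extension runs from Dec 16, 1999 to Dec 30, 1999.
Dec 30, 1999 is a Thursday and not a listed holiday, so it stands.
Final deadline: Dec 30, 1999.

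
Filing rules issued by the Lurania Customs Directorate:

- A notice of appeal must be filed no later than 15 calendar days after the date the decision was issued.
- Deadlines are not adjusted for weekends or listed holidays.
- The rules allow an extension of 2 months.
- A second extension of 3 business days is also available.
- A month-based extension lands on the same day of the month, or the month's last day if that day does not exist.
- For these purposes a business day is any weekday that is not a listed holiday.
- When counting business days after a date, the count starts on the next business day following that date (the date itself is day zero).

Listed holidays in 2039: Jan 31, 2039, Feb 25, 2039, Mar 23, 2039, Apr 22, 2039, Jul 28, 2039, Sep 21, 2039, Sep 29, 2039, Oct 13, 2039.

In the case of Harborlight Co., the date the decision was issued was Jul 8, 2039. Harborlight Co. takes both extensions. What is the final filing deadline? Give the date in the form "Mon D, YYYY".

Trigger date Jul 8, 2039 + 15 calendar days = Jul 23, 2039.
No adjustment is made for weekends or holidays, so Jul 23, 2039 stands.
Applying the 2 months extension: 2 months after Jul 23, 2039 is Sep 23, 2039.
No adjustment is made for weekends or holidays, so Sep 23, 2039 stands.
The 3-business-day extension runs from Sep 23, 2039 to Sep 28, 2039.
Sep 28, 2039 is a Wednesday; no weekend or holiday adjustment applies.
Deadline: Sep 28, 2039.

Sep 28, 2039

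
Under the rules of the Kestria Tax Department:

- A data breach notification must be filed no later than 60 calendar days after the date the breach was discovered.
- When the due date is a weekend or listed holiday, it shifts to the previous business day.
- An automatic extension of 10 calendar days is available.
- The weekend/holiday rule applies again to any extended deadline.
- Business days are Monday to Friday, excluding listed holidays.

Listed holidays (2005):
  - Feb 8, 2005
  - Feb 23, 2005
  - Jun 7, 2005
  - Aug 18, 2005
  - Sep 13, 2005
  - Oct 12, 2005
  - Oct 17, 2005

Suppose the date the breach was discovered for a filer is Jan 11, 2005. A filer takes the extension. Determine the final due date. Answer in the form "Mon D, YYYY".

Trigger date Jan 11, 2005 + 60 calendar days = Mar 12, 2005.
Mar 12, 2005 is a Saturday; the preceding business day is Mar 11, 2005 (Friday).
With the 10-day extension, Mar 11, 2005 becomes Mar 21, 2005.
Mar 21, 2005 is a Monday and not a listed holiday, so it stands.
Deadline: Mar 21, 2005.

Mar 21, 2005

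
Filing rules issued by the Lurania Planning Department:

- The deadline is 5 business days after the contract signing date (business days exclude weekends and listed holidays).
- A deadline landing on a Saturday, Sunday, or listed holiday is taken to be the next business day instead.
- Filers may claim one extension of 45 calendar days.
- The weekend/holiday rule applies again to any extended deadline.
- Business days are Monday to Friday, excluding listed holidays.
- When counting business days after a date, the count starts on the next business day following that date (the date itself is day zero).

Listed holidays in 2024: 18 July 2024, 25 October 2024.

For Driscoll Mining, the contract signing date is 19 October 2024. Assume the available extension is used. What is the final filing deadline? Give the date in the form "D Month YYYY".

12 December 2024

Counting 5 business days after 19 October 2024 (skipping weekends and listed holidays) reaches 28 October 2024.
28 October 2024 falls on a Monday, which is a business day, so no adjustment is needed.
Applying the 45-calendar-day extension: 28 October 2024 + 45 days = 12 December 2024.
Since 12 December 2024 is a Thursday and not a holiday, the date is unchanged.
So the filing is due 12 December 2024.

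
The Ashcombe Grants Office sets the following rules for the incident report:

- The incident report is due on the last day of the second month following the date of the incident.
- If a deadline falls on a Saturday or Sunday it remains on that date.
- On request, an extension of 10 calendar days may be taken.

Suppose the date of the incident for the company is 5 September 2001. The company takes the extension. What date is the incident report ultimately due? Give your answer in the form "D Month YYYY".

10 December 2001

2 months after 5 September 2001 is November 2001; that month ends on 30 November 2001.
30 November 2001 is a Friday; no weekend or holiday adjustment applies.
Applying the 10-calendar-day extension: 30 November 2001 + 10 days = 10 December 2001.
10 December 2001 falls on a Monday. The rules make no weekend/holiday allowance, so it remains 10 December 2001.
So the filing is due 10 December 2001.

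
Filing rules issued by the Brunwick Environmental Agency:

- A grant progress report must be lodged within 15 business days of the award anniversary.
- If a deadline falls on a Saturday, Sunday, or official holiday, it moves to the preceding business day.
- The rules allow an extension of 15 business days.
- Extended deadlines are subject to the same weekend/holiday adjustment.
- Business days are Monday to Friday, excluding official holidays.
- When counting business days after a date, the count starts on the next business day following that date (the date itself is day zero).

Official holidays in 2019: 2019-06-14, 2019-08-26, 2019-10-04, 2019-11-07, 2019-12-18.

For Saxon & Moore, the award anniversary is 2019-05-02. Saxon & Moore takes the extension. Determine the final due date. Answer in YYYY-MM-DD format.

Starting the day after 2019-05-02 and counting 15 business days lands on 2019-05-23.
2019-05-23 falls on a Thursday, which is a business day, so no adjustment is needed.
Counting 15 further business days from 2019-05-23 reaches 2019-06-13.
Since 2019-06-13 is a Thursday and not a holiday, the date is unchanged.
Final deadline: 2019-06-13.

2019-06-13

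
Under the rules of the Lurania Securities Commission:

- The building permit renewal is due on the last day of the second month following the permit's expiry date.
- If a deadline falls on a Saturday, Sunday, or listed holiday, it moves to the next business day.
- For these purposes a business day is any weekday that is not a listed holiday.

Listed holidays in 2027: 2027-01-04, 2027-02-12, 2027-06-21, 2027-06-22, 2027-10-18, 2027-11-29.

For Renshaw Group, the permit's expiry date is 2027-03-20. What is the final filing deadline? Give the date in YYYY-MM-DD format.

2 months after 2027-03-20 is May 2027; that month ends on 2027-05-31.
2027-05-31 is a Monday and not a listed holiday, so it stands.
Final deadline: 2027-05-31.

2027-05-31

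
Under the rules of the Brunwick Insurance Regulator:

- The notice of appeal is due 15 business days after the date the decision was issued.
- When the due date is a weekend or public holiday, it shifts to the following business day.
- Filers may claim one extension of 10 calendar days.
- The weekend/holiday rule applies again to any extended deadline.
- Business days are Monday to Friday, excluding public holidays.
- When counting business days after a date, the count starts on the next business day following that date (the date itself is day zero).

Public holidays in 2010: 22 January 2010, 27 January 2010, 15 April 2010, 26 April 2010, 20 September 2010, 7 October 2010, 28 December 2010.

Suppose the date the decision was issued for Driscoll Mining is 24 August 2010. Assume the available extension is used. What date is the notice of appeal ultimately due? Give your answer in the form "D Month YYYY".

24 September 2010

Counting 15 business days after 24 August 2010 (skipping weekends and listed holidays) reaches 14 September 2010.
14 September 2010 (Tuesday) is already a business day.
The 10-calendar-day extension moves the deadline from 14 September 2010 to 24 September 2010.
Since 24 September 2010 is a Friday and not a holiday, the date is unchanged.
So the filing is due 24 September 2010.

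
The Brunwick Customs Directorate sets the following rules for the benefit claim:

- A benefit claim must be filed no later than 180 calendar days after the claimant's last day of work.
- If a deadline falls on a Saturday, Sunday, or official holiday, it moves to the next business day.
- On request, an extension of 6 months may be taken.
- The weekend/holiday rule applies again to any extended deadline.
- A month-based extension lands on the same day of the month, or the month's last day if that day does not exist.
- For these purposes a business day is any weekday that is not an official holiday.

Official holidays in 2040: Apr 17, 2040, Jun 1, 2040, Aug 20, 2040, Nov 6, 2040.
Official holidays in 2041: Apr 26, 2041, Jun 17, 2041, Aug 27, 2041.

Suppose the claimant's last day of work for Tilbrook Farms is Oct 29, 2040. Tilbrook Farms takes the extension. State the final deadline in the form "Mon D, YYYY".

Trigger date Oct 29, 2040 + 180 calendar days = Apr 27, 2041.
Apr 27, 2041 is a Saturday, so it moves to the next business day, Apr 29, 2041 (Monday).
The 6 months extension carries Apr 29, 2041 to Oct 29, 2041.
Since Oct 29, 2041 is a Tuesday and not a holiday, the date is unchanged.
Deadline: Oct 29, 2041.

Oct 29, 2041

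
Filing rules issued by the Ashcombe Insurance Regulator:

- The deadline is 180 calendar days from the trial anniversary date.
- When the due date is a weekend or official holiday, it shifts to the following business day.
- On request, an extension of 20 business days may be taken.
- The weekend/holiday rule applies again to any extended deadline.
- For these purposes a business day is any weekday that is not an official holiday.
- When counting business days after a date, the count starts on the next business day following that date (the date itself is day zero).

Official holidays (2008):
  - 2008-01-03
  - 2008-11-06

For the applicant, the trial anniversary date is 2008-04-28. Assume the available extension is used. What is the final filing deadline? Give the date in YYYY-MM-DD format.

2008-11-25

Adding 180 calendar days to 2008-04-28 gives 2008-10-25.
Because 2008-10-25 is a Saturday, the deadline becomes 2008-10-27 (Monday).
Counting 20 further business days from 2008-10-27 reaches 2008-11-25.
2008-11-25 (Tuesday) is already a business day.
Final deadline: 2008-11-25.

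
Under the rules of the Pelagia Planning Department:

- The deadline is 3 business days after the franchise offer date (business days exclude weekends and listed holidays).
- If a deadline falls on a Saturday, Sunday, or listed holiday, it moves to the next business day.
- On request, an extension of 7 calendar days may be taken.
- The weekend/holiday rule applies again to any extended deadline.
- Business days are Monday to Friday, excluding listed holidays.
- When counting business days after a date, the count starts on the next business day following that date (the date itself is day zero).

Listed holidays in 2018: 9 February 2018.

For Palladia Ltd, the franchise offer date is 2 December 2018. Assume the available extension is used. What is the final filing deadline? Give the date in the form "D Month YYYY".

12 December 2018

3 business days after 2 December 2018, excluding weekends and holidays, is 5 December 2018.
5 December 2018 is a Wednesday and not a listed holiday, so it stands.
The 7-calendar-day extension moves the deadline from 5 December 2018 to 12 December 2018.
12 December 2018 falls on a Wednesday, which is a business day, so no adjustment is needed.
Final deadline: 12 December 2018.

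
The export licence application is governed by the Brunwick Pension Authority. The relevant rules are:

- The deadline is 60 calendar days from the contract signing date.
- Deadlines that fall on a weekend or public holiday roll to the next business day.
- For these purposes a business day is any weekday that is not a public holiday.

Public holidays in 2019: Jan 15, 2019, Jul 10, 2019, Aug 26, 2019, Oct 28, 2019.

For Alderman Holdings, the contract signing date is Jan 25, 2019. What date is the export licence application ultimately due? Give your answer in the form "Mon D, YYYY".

Trigger date Jan 25, 2019 + 60 calendar days = Mar 26, 2019.
Since Mar 26, 2019 is a Tuesday and not a holiday, the date is unchanged.
The final due date is Mar 26, 2019.

Mar 26, 2019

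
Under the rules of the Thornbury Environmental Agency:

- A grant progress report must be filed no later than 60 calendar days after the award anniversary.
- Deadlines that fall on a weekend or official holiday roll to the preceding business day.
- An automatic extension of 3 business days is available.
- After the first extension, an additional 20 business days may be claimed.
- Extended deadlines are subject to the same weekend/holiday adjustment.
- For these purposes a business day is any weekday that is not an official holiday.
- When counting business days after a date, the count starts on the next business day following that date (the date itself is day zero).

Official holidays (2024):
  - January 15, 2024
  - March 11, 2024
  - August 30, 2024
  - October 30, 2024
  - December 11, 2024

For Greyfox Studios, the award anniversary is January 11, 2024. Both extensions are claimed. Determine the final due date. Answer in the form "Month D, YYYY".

April 11, 2024

60 calendar days after January 11, 2024 is March 11, 2024.
Because March 11, 2024 is a listed holiday, the deadline becomes March 8, 2024 (Friday).
Counting 3 further business days from March 8, 2024 reaches March 14, 2024.
March 14, 2024 is a Thursday and not a listed holiday, so it stands.
Applying the 20-business-day extension: 20 business days after March 14, 2024 is April 11, 2024.
April 11, 2024 is a Thursday and not a listed holiday, so it stands.
Deadline: April 11, 2024.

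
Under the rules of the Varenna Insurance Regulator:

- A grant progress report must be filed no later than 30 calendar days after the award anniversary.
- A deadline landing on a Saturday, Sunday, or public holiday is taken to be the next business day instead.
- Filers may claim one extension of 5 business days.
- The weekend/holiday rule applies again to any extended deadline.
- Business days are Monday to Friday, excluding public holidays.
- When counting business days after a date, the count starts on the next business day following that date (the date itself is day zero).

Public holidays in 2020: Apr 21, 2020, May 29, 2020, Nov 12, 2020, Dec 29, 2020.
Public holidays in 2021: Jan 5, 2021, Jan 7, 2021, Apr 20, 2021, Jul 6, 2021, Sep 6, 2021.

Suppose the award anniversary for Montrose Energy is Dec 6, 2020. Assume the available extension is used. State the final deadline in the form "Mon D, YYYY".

From Dec 6, 2020, 30 calendar days later is Jan 5, 2021.
Jan 5, 2021 falls on a listed holiday. Rolling to the next business day gives Jan 6, 2021, a Wednesday.
Applying the 5-business-day extension: 5 business days after Jan 6, 2021 is Jan 14, 2021.
Jan 14, 2021 (Thursday) is already a business day.
The final due date is Jan 14, 2021.

Jan 14, 2021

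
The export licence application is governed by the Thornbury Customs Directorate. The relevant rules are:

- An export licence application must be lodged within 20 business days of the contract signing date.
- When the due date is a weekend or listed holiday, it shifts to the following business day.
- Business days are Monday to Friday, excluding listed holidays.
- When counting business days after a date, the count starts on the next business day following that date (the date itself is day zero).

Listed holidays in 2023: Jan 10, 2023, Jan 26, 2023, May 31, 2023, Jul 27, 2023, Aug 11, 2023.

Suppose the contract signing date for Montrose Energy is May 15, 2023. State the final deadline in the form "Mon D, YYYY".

Counting 20 business days after May 15, 2023 (skipping weekends and listed holidays) reaches Jun 13, 2023.
Jun 13, 2023 falls on a Tuesday, which is a business day, so no adjustment is needed.
The final due date is Jun 13, 2023.

Jun 13, 2023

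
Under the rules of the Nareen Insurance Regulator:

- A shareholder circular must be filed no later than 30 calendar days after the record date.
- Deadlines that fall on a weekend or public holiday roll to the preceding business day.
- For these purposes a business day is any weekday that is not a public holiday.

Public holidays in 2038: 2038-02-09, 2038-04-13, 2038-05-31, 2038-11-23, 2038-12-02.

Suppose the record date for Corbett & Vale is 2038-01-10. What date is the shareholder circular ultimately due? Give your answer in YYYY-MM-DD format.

2038-02-08

Adding 30 calendar days to 2038-01-10 gives 2038-02-09.
2038-02-09 falls on a listed holiday. Rolling to the preceding business day gives 2038-02-08, a Monday.
Deadline: 2038-02-08.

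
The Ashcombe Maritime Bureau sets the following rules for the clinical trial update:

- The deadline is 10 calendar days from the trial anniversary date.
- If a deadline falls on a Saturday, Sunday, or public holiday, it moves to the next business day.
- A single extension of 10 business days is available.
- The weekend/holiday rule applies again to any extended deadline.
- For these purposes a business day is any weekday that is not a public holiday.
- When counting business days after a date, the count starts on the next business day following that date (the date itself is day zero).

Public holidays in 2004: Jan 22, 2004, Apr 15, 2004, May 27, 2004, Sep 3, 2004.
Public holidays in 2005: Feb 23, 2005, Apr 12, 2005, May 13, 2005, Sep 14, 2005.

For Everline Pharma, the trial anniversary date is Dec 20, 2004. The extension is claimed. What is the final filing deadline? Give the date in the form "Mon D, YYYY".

Trigger date Dec 20, 2004 + 10 calendar days = Dec 30, 2004.
Dec 30, 2004 (Thursday) is already a business day.
Counting 10 further business days from Dec 30, 2004 reaches Jan 13, 2005.
Jan 13, 2005 falls on a Thursday, which is a business day, so no adjustment is needed.
The final due date is Jan 13, 2005.

Jan 13, 2005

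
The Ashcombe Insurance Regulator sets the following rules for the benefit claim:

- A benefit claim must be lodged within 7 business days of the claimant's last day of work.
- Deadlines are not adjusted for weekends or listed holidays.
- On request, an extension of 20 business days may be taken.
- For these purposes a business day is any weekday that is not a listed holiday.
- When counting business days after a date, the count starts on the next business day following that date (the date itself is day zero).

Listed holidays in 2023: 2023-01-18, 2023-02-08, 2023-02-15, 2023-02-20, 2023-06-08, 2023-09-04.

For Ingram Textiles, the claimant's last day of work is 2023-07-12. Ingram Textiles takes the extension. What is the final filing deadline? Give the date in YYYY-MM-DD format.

2023-08-18

7 business days after 2023-07-12, excluding weekends and holidays, is 2023-07-21.
No adjustment is made for weekends or holidays, so 2023-07-21 stands.
The 20-business-day extension runs from 2023-07-21 to 2023-08-18.
2023-08-18 falls on a Friday. The rules make no weekend/holiday allowance, so it remains 2023-08-18.
Deadline: 2023-08-18.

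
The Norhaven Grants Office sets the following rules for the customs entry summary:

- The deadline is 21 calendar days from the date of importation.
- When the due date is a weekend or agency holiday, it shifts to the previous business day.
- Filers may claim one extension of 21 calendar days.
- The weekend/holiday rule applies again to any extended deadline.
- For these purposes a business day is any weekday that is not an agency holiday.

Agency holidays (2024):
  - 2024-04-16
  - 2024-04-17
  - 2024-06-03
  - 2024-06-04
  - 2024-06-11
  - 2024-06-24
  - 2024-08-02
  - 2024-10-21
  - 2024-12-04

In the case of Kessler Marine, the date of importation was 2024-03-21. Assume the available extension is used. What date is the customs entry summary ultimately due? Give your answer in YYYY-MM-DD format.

2024-05-02

21 calendar days after 2024-03-21 is 2024-04-11.
Since 2024-04-11 is a Thursday and not a holiday, the date is unchanged.
Applying the 21-calendar-day extension: 2024-04-11 + 21 days = 2024-05-02.
2024-05-02 (Thursday) is already a business day.
Deadline: 2024-05-02.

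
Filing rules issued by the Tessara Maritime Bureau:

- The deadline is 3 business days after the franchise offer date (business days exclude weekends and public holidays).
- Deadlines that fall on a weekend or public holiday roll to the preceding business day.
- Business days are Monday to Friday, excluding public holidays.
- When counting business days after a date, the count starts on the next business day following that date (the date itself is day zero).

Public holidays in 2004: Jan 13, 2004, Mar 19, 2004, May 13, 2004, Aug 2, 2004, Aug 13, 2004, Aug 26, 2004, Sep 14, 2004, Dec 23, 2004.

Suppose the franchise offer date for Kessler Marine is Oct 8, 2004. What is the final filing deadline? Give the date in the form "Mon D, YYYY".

Oct 13, 2004

Starting the day after Oct 8, 2004 and counting 3 business days lands on Oct 13, 2004.
Oct 13, 2004 (Wednesday) is already a business day.
The final due date is Oct 13, 2004.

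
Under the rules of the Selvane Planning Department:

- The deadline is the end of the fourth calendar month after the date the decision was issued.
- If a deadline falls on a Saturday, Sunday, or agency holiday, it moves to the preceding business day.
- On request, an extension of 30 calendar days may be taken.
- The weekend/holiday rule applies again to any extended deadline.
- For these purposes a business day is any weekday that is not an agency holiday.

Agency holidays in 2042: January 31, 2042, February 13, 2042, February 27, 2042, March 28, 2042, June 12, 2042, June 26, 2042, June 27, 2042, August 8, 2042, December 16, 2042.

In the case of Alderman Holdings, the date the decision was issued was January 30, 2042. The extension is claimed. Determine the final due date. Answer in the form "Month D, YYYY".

4 months after January 30, 2042 falls in May 2042; the last day of that month is May 31, 2042.
Because May 31, 2042 is a Saturday, the deadline becomes May 30, 2042 (Friday).
Applying the 30-calendar-day extension: May 30, 2042 + 30 days = June 29, 2042.
June 29, 2042 is a Sunday; the preceding business day is June 25, 2042 (Wednesday).
The final due date is June 25, 2042.

June 25, 2042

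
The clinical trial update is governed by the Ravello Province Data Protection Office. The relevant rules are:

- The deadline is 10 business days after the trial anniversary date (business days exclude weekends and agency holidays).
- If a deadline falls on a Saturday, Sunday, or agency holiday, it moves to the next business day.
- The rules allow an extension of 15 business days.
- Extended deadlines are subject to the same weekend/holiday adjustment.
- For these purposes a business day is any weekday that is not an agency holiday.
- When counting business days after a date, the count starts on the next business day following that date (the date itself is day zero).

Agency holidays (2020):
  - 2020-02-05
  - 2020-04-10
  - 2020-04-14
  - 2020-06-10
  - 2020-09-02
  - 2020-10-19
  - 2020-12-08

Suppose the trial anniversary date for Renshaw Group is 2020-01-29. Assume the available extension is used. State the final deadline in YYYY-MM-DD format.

2020-03-05

Counting 10 business days after 2020-01-29 (skipping weekends and listed holidays) reaches 2020-02-13.
Since 2020-02-13 is a Thursday and not a holiday, the date is unchanged.
Counting 15 further business days from 2020-02-13 reaches 2020-03-05.
2020-03-05 falls on a Thursday, which is a business day, so no adjustment is needed.
The final due date is 2020-03-05.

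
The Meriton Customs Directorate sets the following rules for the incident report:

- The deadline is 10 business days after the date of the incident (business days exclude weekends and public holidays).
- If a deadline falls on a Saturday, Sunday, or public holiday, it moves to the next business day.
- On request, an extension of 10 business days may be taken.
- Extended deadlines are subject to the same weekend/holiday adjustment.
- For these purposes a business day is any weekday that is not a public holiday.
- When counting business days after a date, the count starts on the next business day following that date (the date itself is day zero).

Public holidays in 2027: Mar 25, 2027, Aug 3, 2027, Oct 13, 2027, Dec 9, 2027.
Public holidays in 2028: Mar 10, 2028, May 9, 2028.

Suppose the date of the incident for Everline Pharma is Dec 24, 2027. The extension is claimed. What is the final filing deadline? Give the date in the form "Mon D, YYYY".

Counting 10 business days after Dec 24, 2027 (skipping weekends and listed holidays) reaches Jan 7, 2028.
Jan 7, 2028 (Friday) is already a business day.
Applying the 10-business-day extension: 10 business days after Jan 7, 2028 is Jan 21, 2028.
Since Jan 21, 2028 is a Friday and not a holiday, the date is unchanged.
Final deadline: Jan 21, 2028.

Jan 21, 2028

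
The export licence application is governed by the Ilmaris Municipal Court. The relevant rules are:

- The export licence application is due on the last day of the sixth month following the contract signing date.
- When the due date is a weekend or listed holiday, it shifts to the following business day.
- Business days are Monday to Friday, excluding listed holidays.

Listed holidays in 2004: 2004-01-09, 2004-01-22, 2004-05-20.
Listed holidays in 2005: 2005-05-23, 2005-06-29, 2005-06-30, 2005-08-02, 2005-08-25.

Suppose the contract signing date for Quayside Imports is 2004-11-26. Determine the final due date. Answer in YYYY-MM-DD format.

6 months after 2004-11-26 falls in May 2005; the last day of that month is 2005-05-31.
2005-05-31 (Tuesday) is already a business day.
The final due date is 2005-05-31.

2005-05-31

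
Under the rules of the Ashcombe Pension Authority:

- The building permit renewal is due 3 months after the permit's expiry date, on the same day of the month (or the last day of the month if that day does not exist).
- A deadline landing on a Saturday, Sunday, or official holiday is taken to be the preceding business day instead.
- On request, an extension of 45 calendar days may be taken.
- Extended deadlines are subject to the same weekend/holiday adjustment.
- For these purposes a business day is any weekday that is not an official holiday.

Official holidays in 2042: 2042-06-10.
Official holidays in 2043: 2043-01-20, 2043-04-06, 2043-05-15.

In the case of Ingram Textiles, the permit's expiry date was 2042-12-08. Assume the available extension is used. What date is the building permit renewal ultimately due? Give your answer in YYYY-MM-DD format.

2043-04-20

Moving 3 months forward from 2042-12-08 on the corresponding day gives 2043-03-08.
2043-03-08 falls on a Sunday. Rolling to the preceding business day gives 2043-03-06, a Friday.
With the 45-day extension, 2043-03-06 becomes 2043-04-20.
2043-04-20 is a Monday and not a listed holiday, so it stands.
The final due date is 2043-04-20.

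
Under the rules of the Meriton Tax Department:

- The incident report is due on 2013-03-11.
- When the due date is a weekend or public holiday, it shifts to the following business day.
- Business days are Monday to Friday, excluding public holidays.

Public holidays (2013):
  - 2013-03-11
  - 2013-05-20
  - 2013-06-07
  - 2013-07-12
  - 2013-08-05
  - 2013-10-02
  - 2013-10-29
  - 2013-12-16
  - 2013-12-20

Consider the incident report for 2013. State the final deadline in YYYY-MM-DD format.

2013-03-12

Start from the fixed due date, 2013-03-11.
2013-03-11 is a listed holiday, so it moves to the next business day, 2013-03-12 (Tuesday).
So the filing is due 2013-03-12.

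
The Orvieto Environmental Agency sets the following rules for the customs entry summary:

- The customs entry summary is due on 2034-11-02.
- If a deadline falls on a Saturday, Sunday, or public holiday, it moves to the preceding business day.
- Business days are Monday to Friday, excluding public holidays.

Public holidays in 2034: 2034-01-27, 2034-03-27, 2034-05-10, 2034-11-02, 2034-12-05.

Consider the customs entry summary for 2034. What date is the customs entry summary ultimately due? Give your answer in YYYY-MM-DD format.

Start from the fixed due date, 2034-11-02.
2034-11-02 is a listed holiday, so it moves to the preceding business day, 2034-11-01 (Wednesday).
Deadline: 2034-11-01.

2034-11-01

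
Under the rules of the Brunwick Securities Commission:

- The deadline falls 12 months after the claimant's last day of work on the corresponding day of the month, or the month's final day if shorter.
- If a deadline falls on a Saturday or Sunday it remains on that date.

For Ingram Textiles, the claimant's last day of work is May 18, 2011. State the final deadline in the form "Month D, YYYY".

Moving 12 months forward from May 18, 2011 on the corresponding day gives May 18, 2012.
May 18, 2012 falls on a Friday. The rules make no weekend/holiday allowance, so it remains May 18, 2012.
Deadline: May 18, 2012.

May 18, 2012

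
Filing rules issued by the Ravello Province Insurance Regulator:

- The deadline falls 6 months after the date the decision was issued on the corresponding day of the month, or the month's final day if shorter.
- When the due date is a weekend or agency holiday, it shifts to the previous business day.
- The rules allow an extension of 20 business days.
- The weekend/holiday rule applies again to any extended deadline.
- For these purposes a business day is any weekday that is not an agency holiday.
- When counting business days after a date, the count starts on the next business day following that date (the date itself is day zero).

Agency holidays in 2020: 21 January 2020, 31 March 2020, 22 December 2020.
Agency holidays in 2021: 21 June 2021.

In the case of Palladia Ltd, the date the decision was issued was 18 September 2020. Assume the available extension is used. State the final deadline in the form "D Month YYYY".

15 April 2021

Moving 6 months forward from 18 September 2020 on the corresponding day gives 18 March 2021.
18 March 2021 is a Thursday and not a listed holiday, so it stands.
Applying the 20-business-day extension: 20 business days after 18 March 2021 is 15 April 2021.
15 April 2021 falls on a Thursday, which is a business day, so no adjustment is needed.
The final due date is 15 April 2021.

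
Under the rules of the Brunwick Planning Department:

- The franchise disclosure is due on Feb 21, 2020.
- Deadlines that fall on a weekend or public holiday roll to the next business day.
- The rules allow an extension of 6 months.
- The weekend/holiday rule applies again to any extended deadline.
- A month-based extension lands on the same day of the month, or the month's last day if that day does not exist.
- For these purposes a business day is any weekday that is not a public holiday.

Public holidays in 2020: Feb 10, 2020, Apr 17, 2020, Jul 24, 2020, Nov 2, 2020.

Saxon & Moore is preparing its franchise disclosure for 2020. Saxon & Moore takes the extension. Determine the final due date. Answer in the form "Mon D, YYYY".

Aug 21, 2020

Start from the fixed due date, Feb 21, 2020.
Since Feb 21, 2020 is a Friday and not a holiday, the date is unchanged.
Applying the 6 months extension: 6 months after Feb 21, 2020 is Aug 21, 2020.
Aug 21, 2020 falls on a Friday, which is a business day, so no adjustment is needed.
So the filing is due Aug 21, 2020.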